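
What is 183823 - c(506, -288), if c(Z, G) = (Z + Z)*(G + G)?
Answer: 766735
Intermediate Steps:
c(Z, G) = 4*G*Z (c(Z, G) = (2*Z)*(2*G) = 4*G*Z)
183823 - c(506, -288) = 183823 - 4*(-288)*506 = 183823 - 1*(-582912) = 183823 + 582912 = 766735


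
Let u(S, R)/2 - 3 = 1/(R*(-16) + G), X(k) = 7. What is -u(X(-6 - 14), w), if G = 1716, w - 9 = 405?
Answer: -14723/2454 ≈ -5.9996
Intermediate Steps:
w = 414 (w = 9 + 405 = 414)
u(S, R) = 6 + 2/(1716 - 16*R) (u(S, R) = 6 + 2/(R*(-16) + 1716) = 6 + 2/(-16*R + 1716) = 6 + 2/(1716 - 16*R))
-u(X(-6 - 14), w) = -(-5149 + 48*414)/(2*(-429 + 4*414)) = -(-5149 + 19872)/(2*(-429 + 1656)) = -14723/(2*1227) = -1*14723/2454 = -14723/2454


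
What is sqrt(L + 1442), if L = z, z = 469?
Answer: 7*sqrt(39) ≈ 43.715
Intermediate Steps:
L = 469
sqrt(L + 1442) = sqrt(469 + 1442) = sqrt(1911) = 7*sqrt(39)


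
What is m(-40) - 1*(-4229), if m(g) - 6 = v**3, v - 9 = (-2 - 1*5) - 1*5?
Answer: 4208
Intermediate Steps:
v = -3 (v = 9 + ((-2 - 1*5) - 1*5) = 9 + ((-2 - 5) - 5) = 9 + (-7 - 5) = 9 - 12 = -3)
m(g) = -21 (m(g) = 6 + (-3)**3 = 6 - 27 = -21)
m(-40) - 1*(-4229) = -21 - 1*(-4229) = -21 + 4229 = 4208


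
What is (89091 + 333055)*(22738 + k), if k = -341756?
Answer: -134672172628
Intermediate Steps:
(89091 + 333055)*(22738 + k) = (89091 + 333055)*(22738 - 341756) = 422146*(-319018) = -134672172628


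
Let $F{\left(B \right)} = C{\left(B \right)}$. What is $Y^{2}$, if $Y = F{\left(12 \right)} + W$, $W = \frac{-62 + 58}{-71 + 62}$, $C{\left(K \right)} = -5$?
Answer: $\frac{1681}{81} \approx 20.753$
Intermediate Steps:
$F{\left(B \right)} = -5$
$W = \frac{4}{9}$ ($W = - \frac{4}{-9} = \left(-4\right) \left(- \frac{1}{9}\right) = \frac{4}{9} \approx 0.44444$)
$Y = - \frac{41}{9}$ ($Y = -5 + \frac{4}{9} = - \frac{41}{9} \approx -4.5556$)
$Y^{2} = \left(- \frac{41}{9}\right)^{2} = \frac{1681}{81}$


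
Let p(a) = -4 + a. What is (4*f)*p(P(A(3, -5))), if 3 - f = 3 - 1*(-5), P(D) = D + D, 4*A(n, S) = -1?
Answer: 90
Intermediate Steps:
A(n, S) = -1/4 (A(n, S) = (1/4)*(-1) = -1/4)
P(D) = 2*D
f = -5 (f = 3 - (3 - 1*(-5)) = 3 - (3 + 5) = 3 - 1*8 = 3 - 8 = -5)
(4*f)*p(P(A(3, -5))) = (4*(-5))*(-4 + 2*(-1/4)) = -20*(-4 - 1/2) = -20*(-9/2) = 90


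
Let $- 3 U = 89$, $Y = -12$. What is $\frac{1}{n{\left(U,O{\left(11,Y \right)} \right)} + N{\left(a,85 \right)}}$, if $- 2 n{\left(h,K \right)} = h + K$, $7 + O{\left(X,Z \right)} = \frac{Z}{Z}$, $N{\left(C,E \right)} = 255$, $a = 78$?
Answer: $\frac{6}{1637} \approx 0.0036652$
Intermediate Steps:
$O{\left(X,Z \right)} = -6$ ($O{\left(X,Z \right)} = -7 + \frac{Z}{Z} = -7 + 1 = -6$)
$U = - \frac{89}{3}$ ($U = \left(- \frac{1}{3}\right) 89 = - \frac{89}{3} \approx -29.667$)
$n{\left(h,K \right)} = - \frac{K}{2} - \frac{h}{2}$ ($n{\left(h,K \right)} = - \frac{h + K}{2} = - \frac{K + h}{2} = - \frac{K}{2} - \frac{h}{2}$)
$\frac{1}{n{\left(U,O{\left(11,Y \right)} \right)} + N{\left(a,85 \right)}} = \frac{1}{\left(\left(- \frac{1}{2}\right) \left(-6\right) - - \frac{89}{6}\right) + 255} = \frac{1}{\left(3 + \frac{89}{6}\right) + 255} = \frac{1}{\frac{107}{6} + 255} = \frac{1}{\frac{1637}{6}} = \frac{6}{1637}$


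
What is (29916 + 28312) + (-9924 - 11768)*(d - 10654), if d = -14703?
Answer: 550102272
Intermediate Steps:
(29916 + 28312) + (-9924 - 11768)*(d - 10654) = (29916 + 28312) + (-9924 - 11768)*(-14703 - 10654) = 58228 - 21692*(-25357) = 58228 + 550044044 = 550102272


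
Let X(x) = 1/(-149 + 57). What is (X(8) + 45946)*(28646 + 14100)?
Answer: 90344333563/46 ≈ 1.9640e+9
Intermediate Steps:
X(x) = -1/92 (X(x) = 1/(-92) = -1/92)
(X(8) + 45946)*(28646 + 14100) = (-1/92 + 45946)*(28646 + 14100) = (4227031/92)*42746 = 90344333563/46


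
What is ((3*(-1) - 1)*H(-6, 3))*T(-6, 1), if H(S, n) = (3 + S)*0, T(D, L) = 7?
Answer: 0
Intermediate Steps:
H(S, n) = 0
((3*(-1) - 1)*H(-6, 3))*T(-6, 1) = ((3*(-1) - 1)*0)*7 = ((-3 - 1)*0)*7 = -4*0*7 = 0*7 = 0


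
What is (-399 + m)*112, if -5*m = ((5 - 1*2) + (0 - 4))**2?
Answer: -223552/5 ≈ -44710.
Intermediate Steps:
m = -1/5 (m = -((5 - 1*2) + (0 - 4))**2/5 = -((5 - 2) - 4)**2/5 = -(3 - 4)**2/5 = -1/5*(-1)**2 = -1/5*1 = -1/5 ≈ -0.20000)
(-399 + m)*112 = (-399 - 1/5)*112 = -1996/5*112 = -223552/5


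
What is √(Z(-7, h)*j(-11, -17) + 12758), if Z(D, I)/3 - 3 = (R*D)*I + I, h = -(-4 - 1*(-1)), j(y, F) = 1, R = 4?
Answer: 2*√3131 ≈ 111.91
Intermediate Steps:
h = 3 (h = -(-4 + 1) = -1*(-3) = 3)
Z(D, I) = 9 + 3*I + 12*D*I (Z(D, I) = 9 + 3*((4*D)*I + I) = 9 + 3*(4*D*I + I) = 9 + 3*(I + 4*D*I) = 9 + (3*I + 12*D*I) = 9 + 3*I + 12*D*I)
√(Z(-7, h)*j(-11, -17) + 12758) = √((9 + 3*3 + 12*(-7)*3)*1 + 12758) = √((9 + 9 - 252)*1 + 12758) = √(-234*1 + 12758) = √(-234 + 12758) = √12524 = 2*√3131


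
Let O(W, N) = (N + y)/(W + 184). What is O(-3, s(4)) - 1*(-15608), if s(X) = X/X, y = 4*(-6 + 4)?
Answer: 2825041/181 ≈ 15608.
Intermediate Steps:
y = -8 (y = 4*(-2) = -8)
s(X) = 1
O(W, N) = (-8 + N)/(184 + W) (O(W, N) = (N - 8)/(W + 184) = (-8 + N)/(184 + W))
O(-3, s(4)) - 1*(-15608) = (-8 + 1)/(184 - 3) - 1*(-15608) = -7/181 + 15608 = 2825041/181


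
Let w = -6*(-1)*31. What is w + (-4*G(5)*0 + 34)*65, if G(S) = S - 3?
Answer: 2396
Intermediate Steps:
G(S) = -3 + S
w = 186 (w = 6*31 = 186)
w + (-4*G(5)*0 + 34)*65 = 186 + (-4*(-3 + 5)*0 + 34)*65 = 186 + (-4*2*0 + 34)*65 = 186 + (-8*0 + 34)*65 = 186 + (0 + 34)*65 = 186 + 34*65 = 186 + 2210 = 2396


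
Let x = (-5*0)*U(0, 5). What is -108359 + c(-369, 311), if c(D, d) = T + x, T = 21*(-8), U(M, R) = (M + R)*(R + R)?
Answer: -108527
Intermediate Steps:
U(M, R) = 2*R*(M + R) (U(M, R) = (M + R)*(2*R) = 2*R*(M + R))
T = -168
x = 0 (x = (-5*0)*(2*5*(0 + 5)) = 0*(2*5*5) = 0*50 = 0)
c(D, d) = -168 (c(D, d) = -168 + 0 = -168)
-108359 + c(-369, 311) = -108359 - 168 = -108527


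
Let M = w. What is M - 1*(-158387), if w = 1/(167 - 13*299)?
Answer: 589199639/3720 ≈ 1.5839e+5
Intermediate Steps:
w = -1/3720 (w = 1/(167 - 3887) = 1/(-3720) = -1/3720 ≈ -0.00026882)
M = -1/3720 ≈ -0.00026882
M - 1*(-158387) = -1/3720 - 1*(-158387) = -1/3720 + 158387 = 589199639/3720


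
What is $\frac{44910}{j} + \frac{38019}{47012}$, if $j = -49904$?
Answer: $- \frac{1163091}{12750472} \approx -0.091219$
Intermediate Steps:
$\frac{44910}{j} + \frac{38019}{47012} = \frac{44910}{-49904} + \frac{38019}{47012} = 44910 \left(- \frac{1}{49904}\right) + 38019 \cdot \frac{1}{47012} = - \frac{22455}{24952} + \frac{1653}{2044} = - \frac{1163091}{12750472}$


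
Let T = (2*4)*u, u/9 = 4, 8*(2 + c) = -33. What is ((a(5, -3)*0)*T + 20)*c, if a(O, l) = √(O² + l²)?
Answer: -245/2 ≈ -122.50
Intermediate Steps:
c = -49/8 (c = -2 + (⅛)*(-33) = -2 - 33/8 = -49/8 ≈ -6.1250)
u = 36 (u = 9*4 = 36)
T = 288 (T = (2*4)*36 = 8*36 = 288)
((a(5, -3)*0)*T + 20)*c = ((√(5² + (-3)²)*0)*288 + 20)*(-49/8) = ((√(25 + 9)*0)*288 + 20)*(-49/8) = ((√34*0)*288 + 20)*(-49/8) = (0*288 + 20)*(-49/8) = (0 + 20)*(-49/8) = 20*(-49/8) = -245/2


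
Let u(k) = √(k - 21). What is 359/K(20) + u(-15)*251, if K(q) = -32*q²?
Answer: -359/12800 + 1506*I ≈ -0.028047 + 1506.0*I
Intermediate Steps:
u(k) = √(-21 + k)
359/K(20) + u(-15)*251 = 359/((-32*20²)) + √(-21 - 15)*251 = 359/((-32*400)) + √(-36)*251 = 359/(-12800) + (6*I)*251 = 359*(-1/12800) + 1506*I = -359/12800 + 1506*I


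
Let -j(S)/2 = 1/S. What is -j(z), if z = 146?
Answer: 1/73 ≈ 0.013699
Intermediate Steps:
j(S) = -2/S
-j(z) = -(-2)/146 = -1*(-1/73) = 1/73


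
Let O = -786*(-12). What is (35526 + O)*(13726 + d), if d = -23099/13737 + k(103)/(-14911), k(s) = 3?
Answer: 42128420629156852/68277469 ≈ 6.1702e+8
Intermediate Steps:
O = 9432
d = -344470400/204832407 (d = -23099/13737 + 3/(-14911) = -23099*1/13737 + 3*(-1/14911) = -23099/13737 - 3/14911 = -344470400/204832407 ≈ -1.6817)
(35526 + O)*(13726 + d) = (35526 + 9432)*(13726 - 344470400/204832407) = 44958*(2811185148082/204832407) = 42128420629156852/68277469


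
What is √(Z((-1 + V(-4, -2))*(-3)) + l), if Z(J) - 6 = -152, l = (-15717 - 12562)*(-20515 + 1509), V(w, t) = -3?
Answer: 8*√8397977 ≈ 23183.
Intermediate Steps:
l = 537470674 (l = -28279*(-19006) = 537470674)
Z(J) = -146 (Z(J) = 6 - 152 = -146)
√(Z((-1 + V(-4, -2))*(-3)) + l) = √(-146 + 537470674) = √537470528 = 8*√8397977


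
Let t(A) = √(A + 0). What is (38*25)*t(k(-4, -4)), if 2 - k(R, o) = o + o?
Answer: 950*√10 ≈ 3004.2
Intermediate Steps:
k(R, o) = 2 - 2*o (k(R, o) = 2 - (o + o) = 2 - 2*o)
t(A) = √A
(38*25)*t(k(-4, -4)) = (38*25)*√(2 - 2*(-4)) = 950*√(2 + 8) = 950*√10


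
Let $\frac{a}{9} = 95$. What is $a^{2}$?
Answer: $731025$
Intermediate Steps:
$a = 855$ ($a = 9 \cdot 95 = 855$)
$a^{2} = 855^{2} = 731025$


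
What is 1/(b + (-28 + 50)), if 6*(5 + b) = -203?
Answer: -6/101 ≈ -0.059406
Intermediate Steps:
b = -233/6 (b = -5 + (⅙)*(-203) = -5 - 203/6 = -233/6 ≈ -38.833)
1/(b + (-28 + 50)) = 1/(-233/6 + (-28 + 50)) = 1/(-233/6 + 22) = 1/(-101/6) = -6/101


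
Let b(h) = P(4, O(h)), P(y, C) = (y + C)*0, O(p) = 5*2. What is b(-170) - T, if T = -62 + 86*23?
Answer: -1916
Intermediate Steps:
T = 1916 (T = -62 + 1978 = 1916)
O(p) = 10
P(y, C) = 0 (P(y, C) = (C + y)*0 = 0)
b(h) = 0
b(-170) - T = 0 - 1*1916 = 0 - 1916 = -1916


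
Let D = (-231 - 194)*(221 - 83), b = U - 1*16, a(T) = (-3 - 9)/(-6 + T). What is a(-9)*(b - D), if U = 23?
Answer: 234628/5 ≈ 46926.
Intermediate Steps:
a(T) = -12/(-6 + T)
b = 7 (b = 23 - 1*16 = 23 - 16 = 7)
D = -58650 (D = -425*138 = -58650)
a(-9)*(b - D) = (-12/(-6 - 9))*(7 - 1*(-58650)) = (-12/(-15))*(7 + 58650) = -12*(-1/15)*58657 = (4/5)*58657 = 234628/5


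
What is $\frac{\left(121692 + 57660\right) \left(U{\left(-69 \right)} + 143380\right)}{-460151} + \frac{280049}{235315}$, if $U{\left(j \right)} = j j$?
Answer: $- \frac{6252045879851681}{108280432565} \approx -57739.0$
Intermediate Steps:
$U{\left(j \right)} = j^{2}$
$\frac{\left(121692 + 57660\right) \left(U{\left(-69 \right)} + 143380\right)}{-460151} + \frac{280049}{235315} = \frac{\left(121692 + 57660\right) \left(\left(-69\right)^{2} + 143380\right)}{-460151} + \frac{280049}{235315} = 179352 \left(4761 + 143380\right) \left(- \frac{1}{460151}\right) + 280049 \cdot \frac{1}{235315} = 179352 \cdot 148141 \left(- \frac{1}{460151}\right) + \frac{280049}{235315} = 26569384632 \left(- \frac{1}{460151}\right) + \frac{280049}{235315} = - \frac{26569384632}{460151} + \frac{280049}{235315} = - \frac{6252045879851681}{108280432565}$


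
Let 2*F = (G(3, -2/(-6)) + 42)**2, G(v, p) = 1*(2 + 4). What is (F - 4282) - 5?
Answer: -3135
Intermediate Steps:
G(v, p) = 6 (G(v, p) = 1*6 = 6)
F = 1152 (F = (6 + 42)**2/2 = (1/2)*48**2 = (1/2)*2304 = 1152)
(F - 4282) - 5 = (1152 - 4282) - 5 = -3130 - 5 = -3135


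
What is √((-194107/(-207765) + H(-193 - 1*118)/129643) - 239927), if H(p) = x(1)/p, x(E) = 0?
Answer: 2*I*√3551687032170/7695 ≈ 489.82*I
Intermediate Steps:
H(p) = 0 (H(p) = 0/p = 0)
√((-194107/(-207765) + H(-193 - 1*118)/129643) - 239927) = √((-194107/(-207765) + 0/129643) - 239927) = √((-194107*(-1/207765) + 0*(1/129643)) - 239927) = √((194107/207765 + 0) - 239927) = √(194107/207765 - 239927) = √(-49848239048/207765) = 2*I*√3551687032170/7695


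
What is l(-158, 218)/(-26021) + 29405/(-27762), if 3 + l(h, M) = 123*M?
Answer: -1509474487/722395002 ≈ -2.0895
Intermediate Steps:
l(h, M) = -3 + 123*M
l(-158, 218)/(-26021) + 29405/(-27762) = (-3 + 123*218)/(-26021) + 29405/(-27762) = (-3 + 26814)*(-1/26021) + 29405*(-1/27762) = 26811*(-1/26021) - 29405/27762 = -26811/26021 - 29405/27762 = -1509474487/722395002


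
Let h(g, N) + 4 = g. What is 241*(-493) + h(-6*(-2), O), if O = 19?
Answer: -118805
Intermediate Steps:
h(g, N) = -4 + g
241*(-493) + h(-6*(-2), O) = 241*(-493) + (-4 - 6*(-2)) = -118813 + (-4 + 12) = -118813 + 8 = -118805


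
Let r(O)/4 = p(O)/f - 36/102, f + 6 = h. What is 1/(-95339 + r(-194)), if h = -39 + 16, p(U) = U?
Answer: -493/46989631 ≈ -1.0492e-5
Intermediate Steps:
h = -23
f = -29 (f = -6 - 23 = -29)
r(O) = -24/17 - 4*O/29 (r(O) = 4*(O/(-29) - 36/102) = 4*(O*(-1/29) - 36*1/102) = 4*(-O/29 - 6/17) = 4*(-6/17 - O/29) = -24/17 - 4*O/29)
1/(-95339 + r(-194)) = 1/(-95339 + (-24/17 - 4/29*(-194))) = 1/(-95339 + (-24/17 + 776/29)) = 1/(-95339 + 12496/493) = 1/(-46989631/493) = -493/46989631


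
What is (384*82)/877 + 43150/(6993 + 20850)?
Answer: 914562934/24418311 ≈ 37.454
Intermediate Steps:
(384*82)/877 + 43150/(6993 + 20850) = 31488*(1/877) + 43150/27843 = 31488/877 + 43150*(1/27843) = 31488/877 + 43150/27843 = 914562934/24418311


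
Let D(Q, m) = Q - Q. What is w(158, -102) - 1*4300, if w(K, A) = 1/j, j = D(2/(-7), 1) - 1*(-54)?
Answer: -232199/54 ≈ -4300.0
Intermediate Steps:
D(Q, m) = 0
j = 54 (j = 0 - 1*(-54) = 0 + 54 = 54)
w(K, A) = 1/54
w(158, -102) - 1*4300 = 1/54 - 1*4300 = 1/54 - 4300 = -232199/54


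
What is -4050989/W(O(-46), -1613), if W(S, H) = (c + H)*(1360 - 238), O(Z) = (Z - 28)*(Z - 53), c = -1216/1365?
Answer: 1843199995/823907414 ≈ 2.2371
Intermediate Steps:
c = -1216/1365 (c = -1216*1/1365 = -1216/1365 ≈ -0.89084)
O(Z) = (-53 + Z)*(-28 + Z) (O(Z) = (-28 + Z)*(-53 + Z) = (-53 + Z)*(-28 + Z))
W(S, H) = -454784/455 + 1122*H (W(S, H) = (-1216/1365 + H)*(1360 - 238) = (-1216/1365 + H)*1122 = -454784/455 + 1122*H)
-4050989/W(O(-46), -1613) = -4050989/(-454784/455 + 1122*(-1613)) = -4050989/(-454784/455 - 1809786) = -4050989/(-823907414/455) = -4050989*(-455/823907414) = 1843199995/823907414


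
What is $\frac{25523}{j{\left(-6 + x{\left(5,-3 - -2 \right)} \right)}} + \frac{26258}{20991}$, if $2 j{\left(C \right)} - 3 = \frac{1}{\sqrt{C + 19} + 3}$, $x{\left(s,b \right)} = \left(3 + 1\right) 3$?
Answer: $\frac{8572709138}{524775} \approx 16336.0$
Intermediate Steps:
$x{\left(s,b \right)} = 12$ ($x{\left(s,b \right)} = 4 \cdot 3 = 12$)
$j{\left(C \right)} = \frac{3}{2} + \frac{1}{2 \left(3 + \sqrt{19 + C}\right)}$ ($j{\left(C \right)} = \frac{3}{2} + \frac{1}{2 \left(\sqrt{C + 19} + 3\right)} = \frac{3}{2} + \frac{1}{2 \left(\sqrt{19 + C} + 3\right)} = \frac{3}{2} + \frac{1}{2 \left(3 + \sqrt{19 + C}\right)}$)
$\frac{25523}{j{\left(-6 + x{\left(5,-3 - -2 \right)} \right)}} + \frac{26258}{20991} = \frac{25523}{\frac{1}{2} \frac{1}{3 + \sqrt{19 + \left(-6 + 12\right)}} \left(10 + 3 \sqrt{19 + \left(-6 + 12\right)}\right)} + \frac{26258}{20991} = \frac{25523}{\frac{1}{2} \frac{1}{3 + \sqrt{19 + 6}} \left(10 + 3 \sqrt{19 + 6}\right)} + 26258 \cdot \frac{1}{20991} = \frac{25523}{\frac{1}{2} \frac{1}{3 + \sqrt{25}} \left(10 + 3 \sqrt{25}\right)} + \frac{26258}{20991} = \frac{25523}{\frac{1}{2} \frac{1}{3 + 5} \left(10 + 3 \cdot 5\right)} + \frac{26258}{20991} = \frac{25523}{\frac{1}{2} \cdot \frac{1}{8} \left(10 + 15\right)} + \frac{26258}{20991} = \frac{25523}{\frac{1}{2} \cdot \frac{1}{8} \cdot 25} + \frac{26258}{20991} = \frac{25523}{\frac{25}{16}} + \frac{26258}{20991} = 25523 \cdot \frac{16}{25} + \frac{26258}{20991} = \frac{408368}{25} + \frac{26258}{20991} = \frac{8572709138}{524775}$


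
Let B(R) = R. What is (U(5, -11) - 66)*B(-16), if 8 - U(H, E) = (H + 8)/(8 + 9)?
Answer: 15984/17 ≈ 940.24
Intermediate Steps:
U(H, E) = 128/17 - H/17 (U(H, E) = 8 - (H + 8)/(8 + 9) = 8 - (8 + H)/17 = 8 - (8/17 + H/17) = 8 + (-8/17 - H/17) = 128/17 - H/17)
(U(5, -11) - 66)*B(-16) = ((128/17 - 1/17*5) - 66)*(-16) = ((128/17 - 5/17) - 66)*(-16) = (123/17 - 66)*(-16) = -999/17*(-16) = 15984/17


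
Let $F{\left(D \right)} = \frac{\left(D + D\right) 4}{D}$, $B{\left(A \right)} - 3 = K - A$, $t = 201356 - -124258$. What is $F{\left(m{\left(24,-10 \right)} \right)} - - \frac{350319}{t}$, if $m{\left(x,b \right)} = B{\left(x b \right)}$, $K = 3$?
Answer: $\frac{985077}{108538} \approx 9.0759$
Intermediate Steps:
$t = 325614$ ($t = 201356 + 124258 = 325614$)
$B{\left(A \right)} = 6 - A$ ($B{\left(A \right)} = 3 - \left(-3 + A\right) = 6 - A$)
$m{\left(x,b \right)} = 6 - b x$ ($m{\left(x,b \right)} = 6 - x b = 6 - b x$)
$F{\left(D \right)} = 8$ ($F{\left(D \right)} = \frac{2 D 4}{D} = \frac{8 D}{D} = 8$)
$F{\left(m{\left(24,-10 \right)} \right)} - - \frac{350319}{t} = 8 - - \frac{350319}{325614} = 8 - \left(-350319\right) \frac{1}{325614} = 8 - - \frac{116773}{108538} = 8 + \frac{116773}{108538} = \frac{985077}{108538}$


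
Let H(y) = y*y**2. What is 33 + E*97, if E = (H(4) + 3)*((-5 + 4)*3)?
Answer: -19464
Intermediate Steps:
H(y) = y**3
E = -201 (E = (4**3 + 3)*((-5 + 4)*3) = (64 + 3)*(-1*3) = 67*(-3) = -201)
33 + E*97 = 33 - 201*97 = 33 - 19497 = -19464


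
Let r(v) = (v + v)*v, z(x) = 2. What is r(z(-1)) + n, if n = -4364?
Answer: -4356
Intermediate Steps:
r(v) = 2*v**2 (r(v) = (2*v)*v = 2*v**2)
r(z(-1)) + n = 2*2**2 - 4364 = 2*4 - 4364 = 8 - 4364 = -4356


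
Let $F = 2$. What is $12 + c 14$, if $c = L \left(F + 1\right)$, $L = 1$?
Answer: $54$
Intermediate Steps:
$c = 3$ ($c = 1 \left(2 + 1\right) = 1 \cdot 3 = 3$)
$12 + c 14 = 12 + 3 \cdot 14 = 12 + 42 = 54$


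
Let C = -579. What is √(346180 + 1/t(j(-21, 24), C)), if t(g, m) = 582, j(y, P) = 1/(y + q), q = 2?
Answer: √117259474902/582 ≈ 588.37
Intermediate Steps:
j(y, P) = 1/(2 + y) (j(y, P) = 1/(y + 2) = 1/(2 + y))
√(346180 + 1/t(j(-21, 24), C)) = √(346180 + 1/582) = √(201476761/582) = √117259474902/582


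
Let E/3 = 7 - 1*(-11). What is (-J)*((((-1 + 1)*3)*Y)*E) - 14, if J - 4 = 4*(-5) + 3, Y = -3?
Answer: -14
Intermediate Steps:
E = 54 (E = 3*(7 - 1*(-11)) = 3*(7 + 11) = 3*18 = 54)
J = -13 (J = 4 + (4*(-5) + 3) = 4 + (-20 + 3) = 4 - 17 = -13)
(-J)*((((-1 + 1)*3)*Y)*E) - 14 = (-1*(-13))*((((-1 + 1)*3)*(-3))*54) - 14 = 13*(((0*3)*(-3))*54) - 14 = 13*((0*(-3))*54) - 14 = 13*(0*54) - 14 = 13*0 - 14 = 0 - 14 = -14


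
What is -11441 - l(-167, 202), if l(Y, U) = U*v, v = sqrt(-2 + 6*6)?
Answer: -11441 - 202*sqrt(34) ≈ -12619.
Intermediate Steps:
v = sqrt(34) (v = sqrt(-2 + 36) = sqrt(34) ≈ 5.8309)
l(Y, U) = U*sqrt(34)
-11441 - l(-167, 202) = -11441 - 202*sqrt(34)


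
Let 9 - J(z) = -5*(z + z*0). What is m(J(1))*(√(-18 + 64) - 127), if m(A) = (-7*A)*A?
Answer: 174244 - 1372*√46 ≈ 1.6494e+5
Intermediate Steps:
J(z) = 9 + 5*z (J(z) = 9 - (-5)*(z + z*0) = 9 - (-5)*(z + 0) = 9 - (-5)*z = 9 + 5*z)
m(A) = -7*A²
m(J(1))*(√(-18 + 64) - 127) = (-7*(9 + 5*1)²)*(√(-18 + 64) - 127) = (-7*(9 + 5)²)*(√46 - 127) = (-7*14²)*(-127 + √46) = (-7*196)*(-127 + √46) = -1372*(-127 + √46) = 174244 - 1372*√46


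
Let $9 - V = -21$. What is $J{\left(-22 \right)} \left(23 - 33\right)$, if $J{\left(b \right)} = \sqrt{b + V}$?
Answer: $- 20 \sqrt{2} \approx -28.284$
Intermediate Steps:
$V = 30$ ($V = 9 - -21 = 9 + 21 = 30$)
$J{\left(b \right)} = \sqrt{30 + b}$ ($J{\left(b \right)} = \sqrt{b + 30} = \sqrt{30 + b}$)
$J{\left(-22 \right)} \left(23 - 33\right) = \sqrt{30 - 22} \left(23 - 33\right) = \sqrt{8} \left(-10\right) = 2 \sqrt{2} \left(-10\right) = - 20 \sqrt{2}$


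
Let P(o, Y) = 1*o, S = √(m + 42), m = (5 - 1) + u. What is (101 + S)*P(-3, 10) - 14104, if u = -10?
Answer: -14425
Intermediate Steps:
m = -6 (m = (5 - 1) - 10 = 4 - 10 = -6)
S = 6 (S = √(-6 + 42) = √36 = 6)
P(o, Y) = o
(101 + S)*P(-3, 10) - 14104 = (101 + 6)*(-3) - 14104 = 107*(-3) - 14104 = -321 - 14104 = -14425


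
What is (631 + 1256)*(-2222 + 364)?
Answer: -3506046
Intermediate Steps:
(631 + 1256)*(-2222 + 364) = 1887*(-1858) = -3506046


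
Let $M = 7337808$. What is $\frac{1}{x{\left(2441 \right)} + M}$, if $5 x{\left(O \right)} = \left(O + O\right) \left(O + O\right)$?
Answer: $\frac{5}{60522964} \approx 8.2613 \cdot 10^{-8}$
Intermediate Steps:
$x{\left(O \right)} = \frac{4 O^{2}}{5}$ ($x{\left(O \right)} = \frac{\left(O + O\right) \left(O + O\right)}{5} = \frac{2 O 2 O}{5} = \frac{4 O^{2}}{5}$)
$\frac{1}{x{\left(2441 \right)} + M} = \frac{1}{\frac{4 \cdot 2441^{2}}{5} + 7337808} = \frac{1}{\frac{4}{5} \cdot 5958481 + 7337808} = \frac{1}{\frac{23833924}{5} + 7337808} = \frac{1}{\frac{60522964}{5}} = \frac{5}{60522964}$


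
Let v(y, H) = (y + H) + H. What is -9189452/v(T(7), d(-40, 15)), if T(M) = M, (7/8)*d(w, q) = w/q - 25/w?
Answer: -27568356/7 ≈ -3.9383e+6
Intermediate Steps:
d(w, q) = -200/(7*w) + 8*w/(7*q) (d(w, q) = 8*(w/q - 25/w)/7 = 8*(-25/w + w/q)/7 = -200/(7*w) + 8*w/(7*q))
v(y, H) = y + 2*H (v(y, H) = (H + y) + H = y + 2*H)
-9189452/v(T(7), d(-40, 15)) = -9189452/(7 + 2*(-200/7/(-40) + (8/7)*(-40)/15)) = -9189452/(7 + 2*(-200/7*(-1/40) + (8/7)*(-40)*(1/15))) = -9189452/(7 + 2*(5/7 - 64/21)) = -9189452/(7 + 2*(-7/3)) = -9189452/(7 - 14/3) = -9189452/7/3 = -9189452*3/7 = -27568356/7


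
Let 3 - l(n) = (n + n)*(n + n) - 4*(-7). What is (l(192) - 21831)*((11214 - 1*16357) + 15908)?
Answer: -1822643680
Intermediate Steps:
l(n) = -25 - 4*n² (l(n) = 3 - ((n + n)*(n + n) - 4*(-7)) = 3 - ((2*n)*(2*n) + 28) = 3 - (4*n² + 28) = 3 - (28 + 4*n²) = 3 + (-28 - 4*n²) = -25 - 4*n²)
(l(192) - 21831)*((11214 - 1*16357) + 15908) = ((-25 - 4*192²) - 21831)*((11214 - 1*16357) + 15908) = ((-25 - 4*36864) - 21831)*((11214 - 16357) + 15908) = ((-25 - 147456) - 21831)*(-5143 + 15908) = (-147481 - 21831)*10765 = -169312*10765 = -1822643680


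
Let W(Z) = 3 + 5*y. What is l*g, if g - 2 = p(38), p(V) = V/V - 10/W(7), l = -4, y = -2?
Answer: -124/7 ≈ -17.714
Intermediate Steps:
W(Z) = -7 (W(Z) = 3 + 5*(-2) = 3 - 10 = -7)
p(V) = 17/7 (p(V) = V/V - 10/(-7) = 1 - 10*(-1/7) = 1 + 10/7 = 17/7)
g = 31/7 (g = 2 + 17/7 = 31/7 ≈ 4.4286)
l*g = -4*31/7 = -124/7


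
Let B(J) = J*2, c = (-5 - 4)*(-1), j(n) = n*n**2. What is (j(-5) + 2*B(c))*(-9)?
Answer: 801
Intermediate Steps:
j(n) = n**3
c = 9 (c = -9*(-1) = 9)
B(J) = 2*J
(j(-5) + 2*B(c))*(-9) = ((-5)**3 + 2*(2*9))*(-9) = (-125 + 2*18)*(-9) = (-125 + 36)*(-9) = -89*(-9) = 801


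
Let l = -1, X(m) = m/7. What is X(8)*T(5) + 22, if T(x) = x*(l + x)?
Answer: 314/7 ≈ 44.857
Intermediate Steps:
X(m) = m/7 (X(m) = m*(⅐) = m/7)
T(x) = x*(-1 + x)
X(8)*T(5) + 22 = ((⅐)*8)*(5*(-1 + 5)) + 22 = 8*(5*4)/7 + 22 = (8/7)*20 + 22 = 160/7 + 22 = 314/7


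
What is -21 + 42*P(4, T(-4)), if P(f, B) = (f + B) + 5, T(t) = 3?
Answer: 483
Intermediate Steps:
P(f, B) = 5 + B + f (P(f, B) = (B + f) + 5 = 5 + B + f)
-21 + 42*P(4, T(-4)) = -21 + 42*(5 + 3 + 4) = -21 + 42*12 = -21 + 504 = 483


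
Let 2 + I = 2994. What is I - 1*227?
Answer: 2765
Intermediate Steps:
I = 2992 (I = -2 + 2994 = 2992)
I - 1*227 = 2992 - 1*227 = 2992 - 227 = 2765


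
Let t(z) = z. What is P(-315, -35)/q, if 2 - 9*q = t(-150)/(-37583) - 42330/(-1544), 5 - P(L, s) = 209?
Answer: 53269843536/737531843 ≈ 72.227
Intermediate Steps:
P(L, s) = -204 (P(L, s) = 5 - 1*209 = 5 - 209 = -204)
q = -737531843/261126684 (q = 2/9 - (-150/(-37583) - 42330/(-1544))/9 = 2/9 - (-150*(-1/37583) - 42330*(-1/1544))/9 = 2/9 - (150/37583 + 21165/772)/9 = 2/9 - ⅑*795559995/29014076 = 2/9 - 88395555/29014076 = -737531843/261126684 ≈ -2.8244)
P(-315, -35)/q = -204/(-737531843/261126684) = -204*(-261126684/737531843) = 53269843536/737531843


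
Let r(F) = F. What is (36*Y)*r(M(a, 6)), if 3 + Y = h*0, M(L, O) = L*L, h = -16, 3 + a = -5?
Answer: -6912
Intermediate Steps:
a = -8 (a = -3 - 5 = -8)
M(L, O) = L²
Y = -3 (Y = -3 - 16*0 = -3 + 0 = -3)
(36*Y)*r(M(a, 6)) = (36*(-3))*(-8)² = -108*64 = -6912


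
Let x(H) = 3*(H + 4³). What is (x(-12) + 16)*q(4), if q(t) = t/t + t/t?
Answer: 344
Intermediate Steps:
x(H) = 192 + 3*H (x(H) = 3*(H + 64) = 3*(64 + H) = 192 + 3*H)
q(t) = 2 (q(t) = 1 + 1 = 2)
(x(-12) + 16)*q(4) = ((192 + 3*(-12)) + 16)*2 = ((192 - 36) + 16)*2 = (156 + 16)*2 = 172*2 = 344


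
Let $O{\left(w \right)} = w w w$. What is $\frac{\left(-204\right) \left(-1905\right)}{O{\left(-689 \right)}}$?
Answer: $- \frac{388620}{327082769} \approx -0.0011881$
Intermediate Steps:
$O{\left(w \right)} = w^{3}$ ($O{\left(w \right)} = w^{2} w = w^{3}$)
$\frac{\left(-204\right) \left(-1905\right)}{O{\left(-689 \right)}} = \frac{\left(-204\right) \left(-1905\right)}{\left(-689\right)^{3}} = \frac{388620}{-327082769} = 388620 \left(- \frac{1}{327082769}\right) = - \frac{388620}{327082769}$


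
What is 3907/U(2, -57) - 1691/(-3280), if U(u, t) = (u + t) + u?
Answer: -12725337/173840 ≈ -73.201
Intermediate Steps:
U(u, t) = t + 2*u (U(u, t) = (t + u) + u = t + 2*u)
3907/U(2, -57) - 1691/(-3280) = 3907/(-57 + 2*2) - 1691/(-3280) = 3907/(-57 + 4) - 1691*(-1/3280) = 3907/(-53) + 1691/3280 = 3907*(-1/53) + 1691/3280 = -3907/53 + 1691/3280 = -12725337/173840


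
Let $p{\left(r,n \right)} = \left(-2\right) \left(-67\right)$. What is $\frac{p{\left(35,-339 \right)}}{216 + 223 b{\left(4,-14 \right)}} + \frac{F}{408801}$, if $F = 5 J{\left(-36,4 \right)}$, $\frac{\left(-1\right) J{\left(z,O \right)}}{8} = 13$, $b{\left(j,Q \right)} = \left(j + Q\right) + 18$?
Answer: $\frac{26869667}{408801000} \approx 0.065728$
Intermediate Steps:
$p{\left(r,n \right)} = 134$
$b{\left(j,Q \right)} = 18 + Q + j$ ($b{\left(j,Q \right)} = \left(Q + j\right) + 18 = 18 + Q + j$)
$J{\left(z,O \right)} = -104$ ($J{\left(z,O \right)} = \left(-8\right) 13 = -104$)
$F = -520$ ($F = 5 \left(-104\right) = -520$)
$\frac{p{\left(35,-339 \right)}}{216 + 223 b{\left(4,-14 \right)}} + \frac{F}{408801} = \frac{134}{216 + 223 \left(18 - 14 + 4\right)} - \frac{520}{408801} = \frac{134}{216 + 223 \cdot 8} - \frac{520}{408801} = \frac{134}{216 + 1784} - \frac{520}{408801} = \frac{134}{2000} - \frac{520}{408801} = 134 \cdot \frac{1}{2000} - \frac{520}{408801} = \frac{67}{1000} - \frac{520}{408801} = \frac{26869667}{408801000}$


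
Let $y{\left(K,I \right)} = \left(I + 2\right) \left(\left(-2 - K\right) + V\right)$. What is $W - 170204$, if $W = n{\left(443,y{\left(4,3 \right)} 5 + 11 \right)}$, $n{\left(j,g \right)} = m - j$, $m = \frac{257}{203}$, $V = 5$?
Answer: $- \frac{34641084}{203} \approx -1.7065 \cdot 10^{5}$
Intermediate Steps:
$m = \frac{257}{203}$ ($m = 257 \cdot \frac{1}{203} = \frac{257}{203} \approx 1.266$)
$y{\left(K,I \right)} = \left(2 + I\right) \left(3 - K\right)$ ($y{\left(K,I \right)} = \left(I + 2\right) \left(\left(-2 - K\right) + 5\right) = \left(2 + I\right) \left(3 - K\right)$)
$n{\left(j,g \right)} = \frac{257}{203} - j$
$W = - \frac{89672}{203}$ ($W = \frac{257}{203} - 443 = - \frac{89672}{203} \approx -441.73$)
$W - 170204 = - \frac{89672}{203} - 170204 = - \frac{34641084}{203}$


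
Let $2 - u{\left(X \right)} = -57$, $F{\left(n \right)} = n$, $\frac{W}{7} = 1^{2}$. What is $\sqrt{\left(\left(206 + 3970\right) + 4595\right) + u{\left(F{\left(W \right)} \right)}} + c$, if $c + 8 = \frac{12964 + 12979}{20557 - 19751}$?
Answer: $\frac{19495}{806} + \sqrt{8830} \approx 118.16$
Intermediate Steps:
$W = 7$ ($W = 7 \cdot 1^{2} = 7 \cdot 1 = 7$)
$u{\left(X \right)} = 59$ ($u{\left(X \right)} = 2 - -57 = 2 + 57 = 59$)
$c = \frac{19495}{806}$ ($c = -8 + \frac{12964 + 12979}{20557 - 19751} = -8 + \frac{25943}{806} = \frac{19495}{806} \approx 24.187$)
$\sqrt{\left(\left(206 + 3970\right) + 4595\right) + u{\left(F{\left(W \right)} \right)}} + c = \sqrt{\left(\left(206 + 3970\right) + 4595\right) + 59} + \frac{19495}{806} = \sqrt{\left(4176 + 4595\right) + 59} + \frac{19495}{806} = \sqrt{8771 + 59} + \frac{19495}{806} = \sqrt{8830} + \frac{19495}{806} = \frac{19495}{806} + \sqrt{8830}$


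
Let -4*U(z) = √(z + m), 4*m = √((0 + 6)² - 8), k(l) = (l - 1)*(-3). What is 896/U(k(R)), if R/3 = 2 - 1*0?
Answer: 3584*I*√2/√(30 - √7) ≈ 969.1*I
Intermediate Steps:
R = 6 (R = 3*(2 - 1*0) = 3*(2 + 0) = 3*2 = 6)
k(l) = 3 - 3*l (k(l) = (-1 + l)*(-3) = 3 - 3*l)
m = √7/2 (m = √((0 + 6)² - 8)/4 = √(6² - 8)/4 = √(36 - 8)/4 = √28/4 = (2*√7)/4 = √7/2 ≈ 1.3229)
U(z) = -√(z + √7/2)/4
896/U(k(R)) = 896/((-√(2*√7 + 4*(3 - 3*6))/8)) = 896/((-√(2*√7 + 4*(3 - 18))/8)) = 896/((-√(2*√7 + 4*(-15))/8)) = 896/((-√(2*√7 - 60)/8)) = 896/((-√(-60 + 2*√7)/8)) = 896*(-8/√(-60 + 2*√7)) = -7168/√(-60 + 2*√7)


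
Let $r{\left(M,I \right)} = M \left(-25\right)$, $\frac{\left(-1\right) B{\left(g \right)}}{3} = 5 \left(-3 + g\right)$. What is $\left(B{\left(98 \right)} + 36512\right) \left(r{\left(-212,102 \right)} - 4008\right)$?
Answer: $45332404$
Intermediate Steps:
$B{\left(g \right)} = 45 - 15 g$ ($B{\left(g \right)} = - 3 \cdot 5 \left(-3 + g\right) = - 3 \left(-15 + 5 g\right) = 45 - 15 g$)
$r{\left(M,I \right)} = - 25 M$
$\left(B{\left(98 \right)} + 36512\right) \left(r{\left(-212,102 \right)} - 4008\right) = \left(\left(45 - 1470\right) + 36512\right) \left(\left(-25\right) \left(-212\right) - 4008\right) = \left(\left(45 - 1470\right) + 36512\right) \left(5300 - 4008\right) = \left(-1425 + 36512\right) 1292 = 35087 \cdot 1292 = 45332404$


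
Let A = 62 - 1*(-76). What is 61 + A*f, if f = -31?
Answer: -4217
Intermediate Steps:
A = 138 (A = 62 + 76 = 138)
61 + A*f = 61 + 138*(-31) = 61 - 4278 = -4217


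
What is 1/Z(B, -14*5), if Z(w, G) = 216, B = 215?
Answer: 1/216 ≈ 0.0046296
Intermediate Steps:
1/Z(B, -14*5) = 1/216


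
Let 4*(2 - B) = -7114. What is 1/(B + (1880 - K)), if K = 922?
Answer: 2/5477 ≈ 0.00036516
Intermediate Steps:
B = 3561/2 (B = 2 - ¼*(-7114) = 2 + 3557/2 = 3561/2 ≈ 1780.5)
1/(B + (1880 - K)) = 1/(3561/2 + (1880 - 1*922)) = 1/(3561/2 + (1880 - 922)) = 1/(3561/2 + 958) = 1/(5477/2) = 2/5477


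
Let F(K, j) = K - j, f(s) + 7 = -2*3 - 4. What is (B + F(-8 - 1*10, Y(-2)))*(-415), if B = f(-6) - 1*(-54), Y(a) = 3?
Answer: -6640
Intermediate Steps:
f(s) = -17 (f(s) = -7 + (-2*3 - 4) = -7 + (-6 - 4) = -7 - 10 = -17)
B = 37 (B = -17 - 1*(-54) = -17 + 54 = 37)
(B + F(-8 - 1*10, Y(-2)))*(-415) = (37 + ((-8 - 1*10) - 1*3))*(-415) = (37 + ((-8 - 10) - 3))*(-415) = (37 + (-18 - 3))*(-415) = (37 - 21)*(-415) = 16*(-415) = -6640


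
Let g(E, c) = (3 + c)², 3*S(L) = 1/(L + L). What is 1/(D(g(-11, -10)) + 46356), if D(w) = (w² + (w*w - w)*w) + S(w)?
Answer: 294/48217471 ≈ 6.0974e-6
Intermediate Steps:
S(L) = 1/(6*L) (S(L) = 1/(3*(L + L)) = 1/(3*((2*L))) = (1/(2*L))/3 = 1/(6*L))
D(w) = w² + 1/(6*w) + w*(w² - w) (D(w) = (w² + (w*w - w)*w) + 1/(6*w) = (w² + (w² - w)*w) + 1/(6*w) = (w² + w*(w² - w)) + 1/(6*w) = w² + 1/(6*w) + w*(w² - w))
1/(D(g(-11, -10)) + 46356) = 1/((⅙ + ((3 - 10)²)⁴)/((3 - 10)²) + 46356) = 1/((⅙ + ((-7)²)⁴)/((-7)²) + 46356) = 1/((⅙ + 49⁴)/49 + 46356) = 1/((⅙ + 5764801)/49 + 46356) = 1/((1/49)*(34588807/6) + 46356) = 1/(34588807/294 + 46356) = 1/(48217471/294) = 294/48217471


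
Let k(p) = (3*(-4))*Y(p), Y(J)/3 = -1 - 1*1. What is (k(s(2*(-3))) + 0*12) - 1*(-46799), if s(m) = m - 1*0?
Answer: 46871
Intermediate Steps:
Y(J) = -6 (Y(J) = 3*(-1 - 1*1) = 3*(-1 - 1) = 3*(-2) = -6)
s(m) = m (s(m) = m + 0 = m)
k(p) = 72 (k(p) = (3*(-4))*(-6) = -12*(-6) = 72)
(k(s(2*(-3))) + 0*12) - 1*(-46799) = (72 + 0*12) - 1*(-46799) = (72 + 0) + 46799 = 72 + 46799 = 46871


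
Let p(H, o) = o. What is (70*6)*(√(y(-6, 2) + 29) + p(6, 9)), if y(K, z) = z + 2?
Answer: 3780 + 420*√33 ≈ 6192.7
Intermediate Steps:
y(K, z) = 2 + z
(70*6)*(√(y(-6, 2) + 29) + p(6, 9)) = (70*6)*(√((2 + 2) + 29) + 9) = 420*(√(4 + 29) + 9) = 420*(√33 + 9) = 420*(9 + √33) = 3780 + 420*√33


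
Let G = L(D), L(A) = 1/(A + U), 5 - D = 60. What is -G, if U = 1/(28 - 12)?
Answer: 16/879 ≈ 0.018203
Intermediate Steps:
D = -55 (D = 5 - 1*60 = 5 - 60 = -55)
U = 1/16 ≈ 0.062500
L(A) = 1/(1/16 + A) (L(A) = 1/(A + 1/16) = 1/(1/16 + A))
G = -16/879 (G = 16/(1 + 16*(-55)) = 16/(1 - 880) = 16/(-879) = 16*(-1/879) = -16/879 ≈ -0.018203)
-G = -1*(-16/879) = 16/879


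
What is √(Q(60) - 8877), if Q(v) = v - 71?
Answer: 2*I*√2222 ≈ 94.276*I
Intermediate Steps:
Q(v) = -71 + v
√(Q(60) - 8877) = √((-71 + 60) - 8877) = √(-11 - 8877) = √(-8888) = 2*I*√2222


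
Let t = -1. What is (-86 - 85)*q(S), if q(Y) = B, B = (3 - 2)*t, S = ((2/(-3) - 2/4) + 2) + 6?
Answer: 171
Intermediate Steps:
S = 41/6 (S = ((2*(-1/3) - 2*1/4) + 2) + 6 = ((-2/3 - 1/2) + 2) + 6 = (-7/6 + 2) + 6 = 5/6 + 6 = 41/6 ≈ 6.8333)
B = -1 (B = (3 - 2)*(-1) = 1*(-1) = -1)
q(Y) = -1
(-86 - 85)*q(S) = (-86 - 85)*(-1) = -171*(-1) = 171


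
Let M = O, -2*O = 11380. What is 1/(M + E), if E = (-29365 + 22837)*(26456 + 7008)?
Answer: -1/218458682 ≈ -4.5775e-9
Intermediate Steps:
O = -5690 (O = -½*11380 = -5690)
M = -5690
E = -218452992 (E = -6528*33464 = -218452992)
1/(M + E) = 1/(-5690 - 218452992) = 1/(-218458682) = -1/218458682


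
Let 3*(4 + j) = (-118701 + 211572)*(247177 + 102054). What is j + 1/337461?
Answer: 3648339486644044/337461 ≈ 1.0811e+10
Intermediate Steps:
j = 10811144063 (j = -4 + ((-118701 + 211572)*(247177 + 102054))/3 = -4 + (92871*349231)/3 = -4 + (⅓)*32433432201 = -4 + 10811144067 = 10811144063)
j + 1/337461 = 10811144063 + 1/337461 = 3648339486644044/337461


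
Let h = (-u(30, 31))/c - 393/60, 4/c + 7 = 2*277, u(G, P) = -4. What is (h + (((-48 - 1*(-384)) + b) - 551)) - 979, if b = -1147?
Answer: -36011/20 ≈ -1800.6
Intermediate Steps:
c = 4/547 (c = 4/(-7 + 2*277) = 4/(-7 + 554) = 4/547 ≈ 0.0073126)
h = 10809/20 (h = (-1*(-4))/(4/547) - 393/60 = 4*(547/4) - 393*1/60 = 547 - 131/20 = 10809/20 ≈ 540.45)
(h + (((-48 - 1*(-384)) + b) - 551)) - 979 = (10809/20 + (((-48 - 1*(-384)) - 1147) - 551)) - 979 = (10809/20 + (((-48 + 384) - 1147) - 551)) - 979 = (10809/20 + ((336 - 1147) - 551)) - 979 = (10809/20 + (-811 - 551)) - 979 = (10809/20 - 1362) - 979 = -16431/20 - 979 = -36011/20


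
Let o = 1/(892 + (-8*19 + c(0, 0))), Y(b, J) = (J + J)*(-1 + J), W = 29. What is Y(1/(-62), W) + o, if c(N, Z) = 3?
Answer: 1206633/743 ≈ 1624.0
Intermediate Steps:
Y(b, J) = 2*J*(-1 + J) (Y(b, J) = (2*J)*(-1 + J) = 2*J*(-1 + J))
o = 1/743 (o = 1/(892 + (-8*19 + 3)) = 1/(892 + (-152 + 3)) = 1/(892 - 149) = 1/743 ≈ 0.0013459)
Y(1/(-62), W) + o = 2*29*(-1 + 29) + 1/743 = 2*29*28 + 1/743 = 1624 + 1/743 = 1206633/743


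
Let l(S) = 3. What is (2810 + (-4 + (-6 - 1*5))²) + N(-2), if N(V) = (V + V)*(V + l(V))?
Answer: 3031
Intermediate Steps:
N(V) = 2*V*(3 + V) (N(V) = (V + V)*(V + 3) = (2*V)*(3 + V) = 2*V*(3 + V))
(2810 + (-4 + (-6 - 1*5))²) + N(-2) = (2810 + (-4 + (-6 - 1*5))²) + 2*(-2)*(3 - 2) = (2810 + (-4 + (-6 - 5))²) + 2*(-2)*1 = (2810 + (-4 - 11)²) - 4 = (2810 + (-15)²) - 4 = (2810 + 225) - 4 = 3035 - 4 = 3031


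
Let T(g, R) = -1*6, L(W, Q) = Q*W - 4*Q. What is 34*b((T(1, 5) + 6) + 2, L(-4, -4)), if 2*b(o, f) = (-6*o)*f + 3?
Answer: -6477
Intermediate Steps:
L(W, Q) = -4*Q + Q*W
T(g, R) = -6
b(o, f) = 3/2 - 3*f*o (b(o, f) = ((-6*o)*f + 3)/2 = (-6*f*o + 3)/2 = (3 - 6*f*o)/2 = 3/2 - 3*f*o)
34*b((T(1, 5) + 6) + 2, L(-4, -4)) = 34*(3/2 - 3*(-4*(-4 - 4))*((-6 + 6) + 2)) = 34*(3/2 - 3*(-4*(-8))*(0 + 2)) = 34*(3/2 - 3*32*2) = 34*(3/2 - 192) = 34*(-381/2) = -6477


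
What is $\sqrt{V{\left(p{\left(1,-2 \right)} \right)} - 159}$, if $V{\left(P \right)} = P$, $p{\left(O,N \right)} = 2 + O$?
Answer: $2 i \sqrt{39} \approx 12.49 i$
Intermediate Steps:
$\sqrt{V{\left(p{\left(1,-2 \right)} \right)} - 159} = \sqrt{\left(2 + 1\right) - 159} = \sqrt{3 - 159} = \sqrt{-156} = 2 i \sqrt{39}$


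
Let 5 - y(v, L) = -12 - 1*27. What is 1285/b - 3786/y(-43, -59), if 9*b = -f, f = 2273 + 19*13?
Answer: -55831/616 ≈ -90.635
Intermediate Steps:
y(v, L) = 44 (y(v, L) = 5 - (-12 - 1*27) = 5 - (-12 - 27) = 5 - 1*(-39) = 5 + 39 = 44)
f = 2520 (f = 2273 + 247 = 2520)
b = -280 (b = (-1*2520)/9 = (⅑)*(-2520) = -280)
1285/b - 3786/y(-43, -59) = 1285/(-280) - 3786/44 = 1285*(-1/280) - 3786*1/44 = -257/56 - 1893/22 = -55831/616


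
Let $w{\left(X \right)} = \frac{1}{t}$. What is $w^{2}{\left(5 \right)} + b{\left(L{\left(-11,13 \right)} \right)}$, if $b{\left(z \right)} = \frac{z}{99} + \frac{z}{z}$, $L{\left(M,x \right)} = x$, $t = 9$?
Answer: $\frac{1019}{891} \approx 1.1437$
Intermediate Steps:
$w{\left(X \right)} = \frac{1}{9}$
$b{\left(z \right)} = 1 + \frac{z}{99}$ ($b{\left(z \right)} = z \frac{1}{99} + 1 = \frac{z}{99} + 1 = 1 + \frac{z}{99}$)
$w^{2}{\left(5 \right)} + b{\left(L{\left(-11,13 \right)} \right)} = \left(\frac{1}{9}\right)^{2} + \left(1 + \frac{1}{99} \cdot 13\right) = \frac{1}{81} + \left(1 + \frac{13}{99}\right) = \frac{1}{81} + \frac{112}{99} = \frac{1019}{891}$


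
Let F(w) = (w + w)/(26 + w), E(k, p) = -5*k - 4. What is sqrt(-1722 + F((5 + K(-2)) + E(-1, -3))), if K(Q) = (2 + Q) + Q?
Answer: I*sqrt(387390)/15 ≈ 41.494*I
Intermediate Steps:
E(k, p) = -4 - 5*k
K(Q) = 2 + 2*Q
F(w) = 2*w/(26 + w) (F(w) = (2*w)/(26 + w) = 2*w/(26 + w))
sqrt(-1722 + F((5 + K(-2)) + E(-1, -3))) = sqrt(-1722 + 2*((5 + (2 + 2*(-2))) + (-4 - 5*(-1)))/(26 + ((5 + (2 + 2*(-2))) + (-4 - 5*(-1))))) = sqrt(-1722 + 2*((5 + (2 - 4)) + (-4 + 5))/(26 + ((5 + (2 - 4)) + (-4 + 5)))) = sqrt(-1722 + 2*((5 - 2) + 1)/(26 + ((5 - 2) + 1))) = sqrt(-1722 + 2*(3 + 1)/(26 + (3 + 1))) = sqrt(-1722 + 2*4/(26 + 4)) = sqrt(-1722 + 2*4/30) = sqrt(-1722 + 2*4*(1/30)) = sqrt(-1722 + 4/15) = sqrt(-25826/15) = I*sqrt(387390)/15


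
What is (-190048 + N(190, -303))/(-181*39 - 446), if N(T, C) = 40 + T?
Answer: 189818/7505 ≈ 25.292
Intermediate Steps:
(-190048 + N(190, -303))/(-181*39 - 446) = (-190048 + (40 + 190))/(-181*39 - 446) = (-190048 + 230)/(-7059 - 446) = -189818/(-7505) = -189818*(-1/7505) = 189818/7505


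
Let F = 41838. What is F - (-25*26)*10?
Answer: 48338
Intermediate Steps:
F - (-25*26)*10 = 41838 - (-25*26)*10 = 41838 - (-650)*10 = 41838 - 1*(-6500) = 41838 + 6500 = 48338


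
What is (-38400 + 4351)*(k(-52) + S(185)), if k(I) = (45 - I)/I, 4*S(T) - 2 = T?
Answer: -39735183/26 ≈ -1.5283e+6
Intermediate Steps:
S(T) = ½ + T/4
k(I) = (45 - I)/I
(-38400 + 4351)*(k(-52) + S(185)) = (-38400 + 4351)*((45 - 1*(-52))/(-52) + (½ + (¼)*185)) = -34049*(-(45 + 52)/52 + (½ + 185/4)) = -34049*(-1/52*97 + 187/4) = -34049*(-97/52 + 187/4) = -34049*1167/26 = -39735183/26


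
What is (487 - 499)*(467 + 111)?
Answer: -6936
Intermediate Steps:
(487 - 499)*(467 + 111) = -12*578 = -6936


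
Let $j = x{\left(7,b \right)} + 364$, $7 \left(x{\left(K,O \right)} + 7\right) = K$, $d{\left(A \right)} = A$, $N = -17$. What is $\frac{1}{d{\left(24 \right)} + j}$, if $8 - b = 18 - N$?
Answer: $\frac{1}{382} \approx 0.0026178$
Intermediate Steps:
$b = -27$ ($b = 8 - \left(18 - -17\right) = 8 - \left(18 + 17\right) = 8 - 35 = -27$)
$x{\left(K,O \right)} = -7 + \frac{K}{7}$
$j = 358$ ($j = \left(-7 + \frac{1}{7} \cdot 7\right) + 364 = \left(-7 + 1\right) + 364 = -6 + 364 = 358$)
$\frac{1}{d{\left(24 \right)} + j} = \frac{1}{24 + 358} = \frac{1}{382}$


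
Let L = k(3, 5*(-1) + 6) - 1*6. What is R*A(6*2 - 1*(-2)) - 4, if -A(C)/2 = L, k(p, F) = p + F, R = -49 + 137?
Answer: 348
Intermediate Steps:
R = 88
k(p, F) = F + p
L = -2 (L = ((5*(-1) + 6) + 3) - 1*6 = ((-5 + 6) + 3) - 6 = (1 + 3) - 6 = 4 - 6 = -2)
A(C) = 4 (A(C) = -2*(-2) = 4)
R*A(6*2 - 1*(-2)) - 4 = 88*4 - 4 = 352 - 4 = 348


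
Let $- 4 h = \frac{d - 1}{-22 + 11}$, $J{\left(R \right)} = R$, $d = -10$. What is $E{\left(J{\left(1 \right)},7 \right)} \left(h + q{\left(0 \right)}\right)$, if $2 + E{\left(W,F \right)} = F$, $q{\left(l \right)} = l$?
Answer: $- \frac{5}{4} \approx -1.25$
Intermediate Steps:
$E{\left(W,F \right)} = -2 + F$
$h = - \frac{1}{4}$ ($h = - \frac{\left(-10 - 1\right) \frac{1}{-22 + 11}}{4} = - \frac{\left(-11\right) \frac{1}{-11}}{4} = - \frac{\left(-11\right) \left(- \frac{1}{11}\right)}{4} = \left(- \frac{1}{4}\right) 1 = - \frac{1}{4} \approx -0.25$)
$E{\left(J{\left(1 \right)},7 \right)} \left(h + q{\left(0 \right)}\right) = \left(-2 + 7\right) \left(- \frac{1}{4} + 0\right) = 5 \left(- \frac{1}{4}\right) = - \frac{5}{4}$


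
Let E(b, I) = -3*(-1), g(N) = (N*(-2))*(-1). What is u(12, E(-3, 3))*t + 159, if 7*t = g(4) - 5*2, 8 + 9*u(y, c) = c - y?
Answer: 10051/63 ≈ 159.54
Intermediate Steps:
g(N) = 2*N (g(N) = -2*N*(-1) = 2*N)
E(b, I) = 3
u(y, c) = -8/9 - y/9 + c/9 (u(y, c) = -8/9 + (c - y)/9 = -8/9 + (-y/9 + c/9) = -8/9 - y/9 + c/9)
t = -2/7 (t = (2*4 - 5*2)/7 = (8 - 10)/7 = (1/7)*(-2) = -2/7 ≈ -0.28571)
u(12, E(-3, 3))*t + 159 = (-8/9 - 1/9*12 + (1/9)*3)*(-2/7) + 159 = (-8/9 - 4/3 + 1/3)*(-2/7) + 159 = -17/9*(-2/7) + 159 = 34/63 + 159 = 10051/63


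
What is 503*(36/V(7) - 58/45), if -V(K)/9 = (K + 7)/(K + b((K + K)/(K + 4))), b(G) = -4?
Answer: -340028/315 ≈ -1079.5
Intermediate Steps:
V(K) = -9*(7 + K)/(-4 + K) (V(K) = -9*(K + 7)/(K - 4) = -9*(7 + K)/(-4 + K))
503*(36/V(7) - 58/45) = 503*(36/((9*(-7 - 1*7)/(-4 + 7))) - 58/45) = 503*(36/((9*(-7 - 7)/3)) - 58*1/45) = 503*(36/((9*(1/3)*(-14))) - 58/45) = 503*(36/(-42) - 58/45) = 503*(36*(-1/42) - 58/45) = 503*(-6/7 - 58/45) = 503*(-676/315) = -340028/315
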